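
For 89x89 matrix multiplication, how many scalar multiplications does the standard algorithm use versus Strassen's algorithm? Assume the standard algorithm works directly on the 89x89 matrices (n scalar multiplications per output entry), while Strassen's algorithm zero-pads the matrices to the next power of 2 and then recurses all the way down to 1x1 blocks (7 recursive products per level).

Matrix multiplication for 89x89 matrices:

Strassen's algorithm requires power-of-2 dimensions. Pad 89x89 to 128x128 (next power of 2).

Standard algorithm: 89^3 = 704969 multiplications
Strassen's algorithm: 7^(log2(128)) = 7^7 = 823543 multiplications
Difference: 704969 - 823543 = -118574 (Strassen uses MORE here due to padding overhead — for small or just-over-power-of-2 n, padding can outweigh the per-level savings)

Standard: 704969 multiplications (89^3). Strassen: 823543 multiplications (7^7, after padding to 128x128). Strassen reduces 8 recursive multiplications to 7 at each level.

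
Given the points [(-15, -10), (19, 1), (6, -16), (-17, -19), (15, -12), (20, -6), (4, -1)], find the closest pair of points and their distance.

Computing all pairwise distances among 7 points:

d((-15, -10), (19, 1)) = 35.7351
d((-15, -10), (6, -16)) = 21.8403
d((-15, -10), (-17, -19)) = 9.2195
d((-15, -10), (15, -12)) = 30.0666
d((-15, -10), (20, -6)) = 35.2278
d((-15, -10), (4, -1)) = 21.0238
d((19, 1), (6, -16)) = 21.4009
d((19, 1), (-17, -19)) = 41.1825
d((19, 1), (15, -12)) = 13.6015
d((19, 1), (20, -6)) = 7.0711 <-- minimum
d((19, 1), (4, -1)) = 15.1327
d((6, -16), (-17, -19)) = 23.1948
d((6, -16), (15, -12)) = 9.8489
d((6, -16), (20, -6)) = 17.2047
d((6, -16), (4, -1)) = 15.1327
d((-17, -19), (15, -12)) = 32.7567
d((-17, -19), (20, -6)) = 39.2173
d((-17, -19), (4, -1)) = 27.6586
d((15, -12), (20, -6)) = 7.8102
d((15, -12), (4, -1)) = 15.5563
d((20, -6), (4, -1)) = 16.7631

Closest pair: (19, 1) and (20, -6) with distance 7.0711

The closest pair is (19, 1) and (20, -6) with Euclidean distance 7.0711. For 7 points, brute-force pairwise comparison is shown above. For large n, the divide-and-conquer algorithm (sort by x, recurse on halves, check the dividing strip) achieves O(n log n).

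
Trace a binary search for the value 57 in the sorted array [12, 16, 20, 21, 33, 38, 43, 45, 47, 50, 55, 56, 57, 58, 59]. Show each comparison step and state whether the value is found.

Binary search for 57 in [12, 16, 20, 21, 33, 38, 43, 45, 47, 50, 55, 56, 57, 58, 59]:

lo=0, hi=14, mid=7, arr[mid]=45 -> 45 < 57, search right half
lo=8, hi=14, mid=11, arr[mid]=56 -> 56 < 57, search right half
lo=12, hi=14, mid=13, arr[mid]=58 -> 58 > 57, search left half
lo=12, hi=12, mid=12, arr[mid]=57 -> Found target at index 12!

Binary search finds 57 at index 12 after 4 comparisons. The search repeatedly halves the search space by comparing with the middle element.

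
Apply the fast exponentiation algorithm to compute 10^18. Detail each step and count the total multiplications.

Computing 10^18 by squaring (build up from 10^1; each line after the first costs one multiplication):

10^1 = 10
10^2 = (10^1)^2 = 10^2 = 100
10^4 = (10^2)^2 = 100^2 = 10000
10^8 = (10^4)^2 = 10000^2 = 100000000
10^9 = 10 * 10^8 = 10 * 100000000 = 1000000000
10^18 = (10^9)^2 = 1000000000^2 = 1000000000000000000

Result: 1000000000000000000
Multiplications needed: 5 (5 lines after 10^1)

10^18 = 1000000000000000000. Using exponentiation by squaring, this requires 5 multiplications. The key idea: if the exponent is even, square the half-power; if odd, multiply by the base once.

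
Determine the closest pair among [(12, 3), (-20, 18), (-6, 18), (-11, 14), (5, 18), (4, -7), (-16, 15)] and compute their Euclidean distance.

Computing all pairwise distances among 7 points:

d((12, 3), (-20, 18)) = 35.3412
d((12, 3), (-6, 18)) = 23.4307
d((12, 3), (-11, 14)) = 25.4951
d((12, 3), (5, 18)) = 16.5529
d((12, 3), (4, -7)) = 12.8062
d((12, 3), (-16, 15)) = 30.4631
d((-20, 18), (-6, 18)) = 14.0
d((-20, 18), (-11, 14)) = 9.8489
d((-20, 18), (5, 18)) = 25.0
d((-20, 18), (4, -7)) = 34.6554
d((-20, 18), (-16, 15)) = 5.0 <-- minimum
d((-6, 18), (-11, 14)) = 6.4031
d((-6, 18), (5, 18)) = 11.0
d((-6, 18), (4, -7)) = 26.9258
d((-6, 18), (-16, 15)) = 10.4403
d((-11, 14), (5, 18)) = 16.4924
d((-11, 14), (4, -7)) = 25.807
d((-11, 14), (-16, 15)) = 5.099
d((5, 18), (4, -7)) = 25.02
d((5, 18), (-16, 15)) = 21.2132
d((4, -7), (-16, 15)) = 29.7321

Closest pair: (-20, 18) and (-16, 15) with distance 5.0

The closest pair is (-20, 18) and (-16, 15) with Euclidean distance 5.0. For 7 points, brute-force pairwise comparison is shown above. For large n, the divide-and-conquer algorithm (sort by x, recurse on halves, check the dividing strip) achieves O(n log n).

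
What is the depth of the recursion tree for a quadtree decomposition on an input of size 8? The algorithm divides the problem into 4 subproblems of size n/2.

For divide and conquer with division factor 2:

Problem sizes at each level:
Level 0: 8
Level 1: 4
Level 2: 2
Level 3: 1

The root is level 0 and the size-1 base case is level 3 (the tree spans levels 0 through 3, i.e. 4 levels counting the root), so the depth is the number of divisions: log_2(8) = 3

The recursion tree depth is log_2(8) = 3. At each level, the problem size is divided by 2, so it takes 3 divisions to reduce to a base case of size 1. The algorithm makes 4 recursive calls at each level.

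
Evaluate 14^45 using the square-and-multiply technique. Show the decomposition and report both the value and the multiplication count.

Computing 14^45 by squaring (build up from 14^1; each line after the first costs one multiplication):

14^1 = 14
14^2 = (14^1)^2 = 14^2 = 196
14^4 = (14^2)^2 = 196^2 = 38416
14^5 = 14 * 14^4 = 14 * 38416 = 537824
14^10 = (14^5)^2 = 537824^2 = 289254654976
14^11 = 14 * 14^10 = 14 * 289254654976 = 4049565169664
14^22 = (14^11)^2 = 4049565169664^2 = 16398978063355821105872896
14^44 = (14^22)^2 = 16398978063355821105872896^2 = 268926481522425436988250652599945506664302107426816
14^45 = 14 * 14^44 = 14 * 268926481522425436988250652599945506664302107426816 = 3764970741313956117835509136399237093300229503975424

Result: 3764970741313956117835509136399237093300229503975424
Multiplications needed: 8 (8 lines after 14^1)

14^45 = 3764970741313956117835509136399237093300229503975424. Using exponentiation by squaring, this requires 8 multiplications. The key idea: if the exponent is even, square the half-power; if odd, multiply by the base once.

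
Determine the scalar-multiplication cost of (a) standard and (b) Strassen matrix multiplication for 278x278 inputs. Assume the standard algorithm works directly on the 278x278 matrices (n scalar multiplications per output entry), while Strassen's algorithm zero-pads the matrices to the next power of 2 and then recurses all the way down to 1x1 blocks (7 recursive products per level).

Matrix multiplication for 278x278 matrices:

Strassen's algorithm requires power-of-2 dimensions. Pad 278x278 to 512x512 (next power of 2).

Standard algorithm: 278^3 = 21484952 multiplications
Strassen's algorithm: 7^(log2(512)) = 7^9 = 40353607 multiplications
Difference: 21484952 - 40353607 = -18868655 (Strassen uses MORE here due to padding overhead — for small or just-over-power-of-2 n, padding can outweigh the per-level savings)

Standard: 21484952 multiplications (278^3). Strassen: 40353607 multiplications (7^9, after padding to 512x512). Strassen reduces 8 recursive multiplications to 7 at each level.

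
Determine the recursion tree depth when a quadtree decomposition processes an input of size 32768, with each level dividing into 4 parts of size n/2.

For divide and conquer with division factor 2:

Problem sizes at each level:
Level 0: 32768
Level 1: 16384
Level 2: 8192
Level 3: 4096
Level 4: 2048
Level 5: 1024
Level 6: 512
Level 7: 256
Level 8: 128
Level 9: 64
Level 10: 32
Level 11: 16
Level 12: 8
Level 13: 4
Level 14: 2
Level 15: 1

The root is level 0 and the size-1 base case is level 15 (the tree spans levels 0 through 15, i.e. 16 levels counting the root), so the depth is the number of divisions: log_2(32768) = 15

The recursion tree depth is log_2(32768) = 15. At each level, the problem size is divided by 2, so it takes 15 divisions to reduce to a base case of size 1. The algorithm makes 4 recursive calls at each level.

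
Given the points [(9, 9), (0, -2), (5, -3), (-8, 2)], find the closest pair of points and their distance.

Computing all pairwise distances among 4 points:

d((9, 9), (0, -2)) = 14.2127
d((9, 9), (5, -3)) = 12.6491
d((9, 9), (-8, 2)) = 18.3848
d((0, -2), (5, -3)) = 5.099 <-- minimum
d((0, -2), (-8, 2)) = 8.9443
d((5, -3), (-8, 2)) = 13.9284

Closest pair: (0, -2) and (5, -3) with distance 5.099

The closest pair is (0, -2) and (5, -3) with Euclidean distance 5.099. For 4 points, brute-force pairwise comparison is shown above. For large n, the divide-and-conquer algorithm (sort by x, recurse on halves, check the dividing strip) achieves O(n log n).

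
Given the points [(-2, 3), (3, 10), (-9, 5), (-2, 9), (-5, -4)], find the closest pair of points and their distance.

Computing all pairwise distances among 5 points:

d((-2, 3), (3, 10)) = 8.6023
d((-2, 3), (-9, 5)) = 7.2801
d((-2, 3), (-2, 9)) = 6.0
d((-2, 3), (-5, -4)) = 7.6158
d((3, 10), (-9, 5)) = 13.0
d((3, 10), (-2, 9)) = 5.099 <-- minimum
d((3, 10), (-5, -4)) = 16.1245
d((-9, 5), (-2, 9)) = 8.0623
d((-9, 5), (-5, -4)) = 9.8489
d((-2, 9), (-5, -4)) = 13.3417

Closest pair: (3, 10) and (-2, 9) with distance 5.099

The closest pair is (3, 10) and (-2, 9) with Euclidean distance 5.099. For 5 points, brute-force pairwise comparison is shown above. For large n, the divide-and-conquer algorithm (sort by x, recurse on halves, check the dividing strip) achieves O(n log n).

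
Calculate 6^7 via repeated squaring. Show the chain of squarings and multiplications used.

Computing 6^7 by squaring (build up from 6^1; each line after the first costs one multiplication):

6^1 = 6
6^2 = (6^1)^2 = 6^2 = 36
6^3 = 6 * 6^2 = 6 * 36 = 216
6^6 = (6^3)^2 = 216^2 = 46656
6^7 = 6 * 6^6 = 6 * 46656 = 279936

Result: 279936
Multiplications needed: 4 (4 lines after 6^1)

6^7 = 279936. Using exponentiation by squaring, this requires 4 multiplications. The key idea: if the exponent is even, square the half-power; if odd, multiply by the base once.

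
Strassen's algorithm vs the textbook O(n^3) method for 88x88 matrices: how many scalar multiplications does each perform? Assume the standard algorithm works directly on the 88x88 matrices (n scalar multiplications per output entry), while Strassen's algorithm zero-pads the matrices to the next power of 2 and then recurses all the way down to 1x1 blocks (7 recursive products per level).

Matrix multiplication for 88x88 matrices:

Strassen's algorithm requires power-of-2 dimensions. Pad 88x88 to 128x128 (next power of 2).

Standard algorithm: 88^3 = 681472 multiplications
Strassen's algorithm: 7^(log2(128)) = 7^7 = 823543 multiplications
Difference: 681472 - 823543 = -142071 (Strassen uses MORE here due to padding overhead — for small or just-over-power-of-2 n, padding can outweigh the per-level savings)

Standard: 681472 multiplications (88^3). Strassen: 823543 multiplications (7^7, after padding to 128x128). Strassen reduces 8 recursive multiplications to 7 at each level.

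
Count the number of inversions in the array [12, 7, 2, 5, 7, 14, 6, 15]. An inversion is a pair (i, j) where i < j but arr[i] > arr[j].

Finding inversions in [12, 7, 2, 5, 7, 14, 6, 15]:

(0, 1): arr[0]=12 > arr[1]=7
(0, 2): arr[0]=12 > arr[2]=2
(0, 3): arr[0]=12 > arr[3]=5
(0, 4): arr[0]=12 > arr[4]=7
(0, 6): arr[0]=12 > arr[6]=6
(1, 2): arr[1]=7 > arr[2]=2
(1, 3): arr[1]=7 > arr[3]=5
(1, 6): arr[1]=7 > arr[6]=6
(4, 6): arr[4]=7 > arr[6]=6
(5, 6): arr[5]=14 > arr[6]=6

Total inversions: 10

The array has 10 inversion(s): (0,1), (0,2), (0,3), (0,4), (0,6), (1,2), (1,3), (1,6), (4,6), (5,6). Each pair (i,j) satisfies i < j and arr[i] > arr[j].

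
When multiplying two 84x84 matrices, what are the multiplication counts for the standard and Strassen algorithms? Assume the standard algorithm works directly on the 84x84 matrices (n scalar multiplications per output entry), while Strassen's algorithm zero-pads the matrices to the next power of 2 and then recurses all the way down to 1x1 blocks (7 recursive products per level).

Matrix multiplication for 84x84 matrices:

Strassen's algorithm requires power-of-2 dimensions. Pad 84x84 to 128x128 (next power of 2).

Standard algorithm: 84^3 = 592704 multiplications
Strassen's algorithm: 7^(log2(128)) = 7^7 = 823543 multiplications
Difference: 592704 - 823543 = -230839 (Strassen uses MORE here due to padding overhead — for small or just-over-power-of-2 n, padding can outweigh the per-level savings)

Standard: 592704 multiplications (84^3). Strassen: 823543 multiplications (7^7, after padding to 128x128). Strassen reduces 8 recursive multiplications to 7 at each level.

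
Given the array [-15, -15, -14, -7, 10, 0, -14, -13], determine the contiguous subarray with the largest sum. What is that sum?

Using Kadane's algorithm on [-15, -15, -14, -7, 10, 0, -14, -13]:

Scanning through the array:
Position 1 (value -15): max_ending_here = -15, max_so_far = -15
Position 2 (value -14): max_ending_here = -14, max_so_far = -14
Position 3 (value -7): max_ending_here = -7, max_so_far = -7
Position 4 (value 10): max_ending_here = 10, max_so_far = 10
Position 5 (value 0): max_ending_here = 10, max_so_far = 10
Position 6 (value -14): max_ending_here = -4, max_so_far = 10
Position 7 (value -13): max_ending_here = -13, max_so_far = 10

Maximum subarray: [10]
Maximum sum: 10

The maximum subarray is [10] with sum 10. This subarray runs from index 4 to index 4.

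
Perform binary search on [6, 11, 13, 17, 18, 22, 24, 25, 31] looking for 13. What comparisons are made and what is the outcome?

Binary search for 13 in [6, 11, 13, 17, 18, 22, 24, 25, 31]:

lo=0, hi=8, mid=4, arr[mid]=18 -> 18 > 13, search left half
lo=0, hi=3, mid=1, arr[mid]=11 -> 11 < 13, search right half
lo=2, hi=3, mid=2, arr[mid]=13 -> Found target at index 2!

Binary search finds 13 at index 2 after 3 comparisons. The search repeatedly halves the search space by comparing with the middle element.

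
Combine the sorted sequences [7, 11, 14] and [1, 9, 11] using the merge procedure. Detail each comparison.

Merging process:

Compare 7 vs 1: take 1 from right. Merged: [1]
Compare 7 vs 9: take 7 from left. Merged: [1, 7]
Compare 11 vs 9: take 9 from right. Merged: [1, 7, 9]
Compare 11 vs 11: take 11 from left. Merged: [1, 7, 9, 11]
Compare 14 vs 11: take 11 from right. Merged: [1, 7, 9, 11, 11]
Append remaining from left: [14]. Merged: [1, 7, 9, 11, 11, 14]

Final merged array: [1, 7, 9, 11, 11, 14]
Total comparisons: 5

The merged array is [1, 7, 9, 11, 11, 14], requiring 5 comparisons. The merge step runs in O(n) time where n is the total number of elements.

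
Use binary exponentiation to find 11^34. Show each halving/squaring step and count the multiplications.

Computing 11^34 by squaring (build up from 11^1; each line after the first costs one multiplication):

11^1 = 11
11^2 = (11^1)^2 = 11^2 = 121
11^4 = (11^2)^2 = 121^2 = 14641
11^8 = (11^4)^2 = 14641^2 = 214358881
11^16 = (11^8)^2 = 214358881^2 = 45949729863572161
11^17 = 11 * 11^16 = 11 * 45949729863572161 = 505447028499293771
11^34 = (11^17)^2 = 505447028499293771^2 = 255476698618765889551019445759400441

Result: 255476698618765889551019445759400441
Multiplications needed: 6 (6 lines after 11^1)

11^34 = 255476698618765889551019445759400441. Using exponentiation by squaring, this requires 6 multiplications. The key idea: if the exponent is even, square the half-power; if odd, multiply by the base once.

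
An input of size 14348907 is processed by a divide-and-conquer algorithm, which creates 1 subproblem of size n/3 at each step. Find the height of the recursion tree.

For divide and conquer with division factor 3:

Problem sizes at each level:
Level 0: 14348907
Level 1: 4782969
Level 2: 1594323
Level 3: 531441
Level 4: 177147
Level 5: 59049
Level 6: 19683
Level 7: 6561
Level 8: 2187
Level 9: 729
Level 10: 243
Level 11: 81
Level 12: 27
Level 13: 9
Level 14: 3
Level 15: 1

The root is level 0 and the size-1 base case is level 15 (the tree spans levels 0 through 15, i.e. 16 levels counting the root), so the depth is the number of divisions: log_3(14348907) = 15

The recursion tree depth is log_3(14348907) = 15. At each level, the problem size is divided by 3, so it takes 15 divisions to reduce to a base case of size 1. The algorithm makes 1 recursive call at each level.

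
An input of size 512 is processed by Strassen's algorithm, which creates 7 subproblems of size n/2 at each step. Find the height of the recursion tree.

For divide and conquer with division factor 2:

Problem sizes at each level:
Level 0: 512
Level 1: 256
Level 2: 128
Level 3: 64
Level 4: 32
Level 5: 16
Level 6: 8
Level 7: 4
Level 8: 2
Level 9: 1

The root is level 0 and the size-1 base case is level 9 (the tree spans levels 0 through 9, i.e. 10 levels counting the root), so the depth is the number of divisions: log_2(512) = 9

The recursion tree depth is log_2(512) = 9. At each level, the problem size is divided by 2, so it takes 9 divisions to reduce to a base case of size 1. The algorithm makes 7 recursive calls at each level.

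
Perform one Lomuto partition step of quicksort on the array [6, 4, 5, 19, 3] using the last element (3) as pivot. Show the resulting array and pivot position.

Lomuto partition with pivot = 3:

Initial array: [6, 4, 5, 19, 3]

arr[0]=6 > 3: no swap
arr[1]=4 > 3: no swap
arr[2]=5 > 3: no swap
arr[3]=19 > 3: no swap

Place pivot at position 0: [3, 4, 5, 19, 6]
Pivot position: 0

After partitioning with pivot 3, the array becomes [3, 4, 5, 19, 6]. The pivot is placed at index 0. All elements to the left of the pivot are <= 3, and all elements to the right are > 3.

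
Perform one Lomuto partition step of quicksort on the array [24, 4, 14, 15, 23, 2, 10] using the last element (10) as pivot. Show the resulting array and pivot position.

Lomuto partition with pivot = 10:

Initial array: [24, 4, 14, 15, 23, 2, 10]

arr[0]=24 > 10: no swap
arr[1]=4 <= 10: swap with position 0, array becomes [4, 24, 14, 15, 23, 2, 10]
arr[2]=14 > 10: no swap
arr[3]=15 > 10: no swap
arr[4]=23 > 10: no swap
arr[5]=2 <= 10: swap with position 1, array becomes [4, 2, 14, 15, 23, 24, 10]

Place pivot at position 2: [4, 2, 10, 15, 23, 24, 14]
Pivot position: 2

After partitioning with pivot 10, the array becomes [4, 2, 10, 15, 23, 24, 14]. The pivot is placed at index 2. All elements to the left of the pivot are <= 10, and all elements to the right are > 10.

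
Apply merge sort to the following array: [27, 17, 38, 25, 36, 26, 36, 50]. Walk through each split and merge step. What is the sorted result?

Merge sort trace:

Split: [27, 17, 38, 25, 36, 26, 36, 50] -> [27, 17, 38, 25] and [36, 26, 36, 50]
  Split: [27, 17, 38, 25] -> [27, 17] and [38, 25]
    Split: [27, 17] -> [27] and [17]
    Merge: [27] + [17] -> [17, 27]
    Split: [38, 25] -> [38] and [25]
    Merge: [38] + [25] -> [25, 38]
  Merge: [17, 27] + [25, 38] -> [17, 25, 27, 38]
  Split: [36, 26, 36, 50] -> [36, 26] and [36, 50]
    Split: [36, 26] -> [36] and [26]
    Merge: [36] + [26] -> [26, 36]
    Split: [36, 50] -> [36] and [50]
    Merge: [36] + [50] -> [36, 50]
  Merge: [26, 36] + [36, 50] -> [26, 36, 36, 50]
Merge: [17, 25, 27, 38] + [26, 36, 36, 50] -> [17, 25, 26, 27, 36, 36, 38, 50]

Final sorted array: [17, 25, 26, 27, 36, 36, 38, 50]

The merge sort proceeds by recursively splitting the array and merging sorted halves.
After all merges, the sorted array is [17, 25, 26, 27, 36, 36, 38, 50].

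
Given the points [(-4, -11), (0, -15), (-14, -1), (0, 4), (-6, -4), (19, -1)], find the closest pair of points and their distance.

Computing all pairwise distances among 6 points:

d((-4, -11), (0, -15)) = 5.6569 <-- minimum
d((-4, -11), (-14, -1)) = 14.1421
d((-4, -11), (0, 4)) = 15.5242
d((-4, -11), (-6, -4)) = 7.2801
d((-4, -11), (19, -1)) = 25.0799
d((0, -15), (-14, -1)) = 19.799
d((0, -15), (0, 4)) = 19.0
d((0, -15), (-6, -4)) = 12.53
d((0, -15), (19, -1)) = 23.6008
d((-14, -1), (0, 4)) = 14.8661
d((-14, -1), (-6, -4)) = 8.544
d((-14, -1), (19, -1)) = 33.0
d((0, 4), (-6, -4)) = 10.0
d((0, 4), (19, -1)) = 19.6469
d((-6, -4), (19, -1)) = 25.1794

Closest pair: (-4, -11) and (0, -15) with distance 5.6569

The closest pair is (-4, -11) and (0, -15) with Euclidean distance 5.6569. For 6 points, brute-force pairwise comparison is shown above. For large n, the divide-and-conquer algorithm (sort by x, recurse on halves, check the dividing strip) achieves O(n log n).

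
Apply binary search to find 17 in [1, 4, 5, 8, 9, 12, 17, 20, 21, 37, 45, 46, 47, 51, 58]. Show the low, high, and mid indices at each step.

Binary search for 17 in [1, 4, 5, 8, 9, 12, 17, 20, 21, 37, 45, 46, 47, 51, 58]:

lo=0, hi=14, mid=7, arr[mid]=20 -> 20 > 17, search left half
lo=0, hi=6, mid=3, arr[mid]=8 -> 8 < 17, search right half
lo=4, hi=6, mid=5, arr[mid]=12 -> 12 < 17, search right half
lo=6, hi=6, mid=6, arr[mid]=17 -> Found target at index 6!

Binary search finds 17 at index 6 after 4 comparisons. The search repeatedly halves the search space by comparing with the middle element.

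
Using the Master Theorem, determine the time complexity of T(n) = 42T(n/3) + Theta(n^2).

Master Theorem for T(n) = 42T(n/3) + O(n^2):

a = 42, b = 3, c = 2
log_b(a) = log_3(42) = 3.4022

Case 1: c = 2 < log_3(42) = 3.4022
T(n) = O(n^(log_3 42))

For T(n) = 42T(n/3) + O(n^2): log_3(42) = 3.4022. This is Case 1 of the Master Theorem (c < log_b(a), work dominated by leaves), giving O(n^(log_3 42)).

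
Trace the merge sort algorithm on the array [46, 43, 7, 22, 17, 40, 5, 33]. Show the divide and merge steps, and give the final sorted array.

Merge sort trace:

Split: [46, 43, 7, 22, 17, 40, 5, 33] -> [46, 43, 7, 22] and [17, 40, 5, 33]
  Split: [46, 43, 7, 22] -> [46, 43] and [7, 22]
    Split: [46, 43] -> [46] and [43]
    Merge: [46] + [43] -> [43, 46]
    Split: [7, 22] -> [7] and [22]
    Merge: [7] + [22] -> [7, 22]
  Merge: [43, 46] + [7, 22] -> [7, 22, 43, 46]
  Split: [17, 40, 5, 33] -> [17, 40] and [5, 33]
    Split: [17, 40] -> [17] and [40]
    Merge: [17] + [40] -> [17, 40]
    Split: [5, 33] -> [5] and [33]
    Merge: [5] + [33] -> [5, 33]
  Merge: [17, 40] + [5, 33] -> [5, 17, 33, 40]
Merge: [7, 22, 43, 46] + [5, 17, 33, 40] -> [5, 7, 17, 22, 33, 40, 43, 46]

Final sorted array: [5, 7, 17, 22, 33, 40, 43, 46]

The merge sort proceeds by recursively splitting the array and merging sorted halves.
After all merges, the sorted array is [5, 7, 17, 22, 33, 40, 43, 46].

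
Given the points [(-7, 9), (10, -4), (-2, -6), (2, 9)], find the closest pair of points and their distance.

Computing all pairwise distances among 4 points:

d((-7, 9), (10, -4)) = 21.4009
d((-7, 9), (-2, -6)) = 15.8114
d((-7, 9), (2, 9)) = 9.0 <-- minimum
d((10, -4), (-2, -6)) = 12.1655
d((10, -4), (2, 9)) = 15.2643
d((-2, -6), (2, 9)) = 15.5242

Closest pair: (-7, 9) and (2, 9) with distance 9.0

The closest pair is (-7, 9) and (2, 9) with Euclidean distance 9.0. For 4 points, brute-force pairwise comparison is shown above. For large n, the divide-and-conquer algorithm (sort by x, recurse on halves, check the dividing strip) achieves O(n log n).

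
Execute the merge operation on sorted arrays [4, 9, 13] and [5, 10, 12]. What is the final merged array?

Merging process:

Compare 4 vs 5: take 4 from left. Merged: [4]
Compare 9 vs 5: take 5 from right. Merged: [4, 5]
Compare 9 vs 10: take 9 from left. Merged: [4, 5, 9]
Compare 13 vs 10: take 10 from right. Merged: [4, 5, 9, 10]
Compare 13 vs 12: take 12 from right. Merged: [4, 5, 9, 10, 12]
Append remaining from left: [13]. Merged: [4, 5, 9, 10, 12, 13]

Final merged array: [4, 5, 9, 10, 12, 13]
Total comparisons: 5

The merged array is [4, 5, 9, 10, 12, 13], requiring 5 comparisons. The merge step runs in O(n) time where n is the total number of elements.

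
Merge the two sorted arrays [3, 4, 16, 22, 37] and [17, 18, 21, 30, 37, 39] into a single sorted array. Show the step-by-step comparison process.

Merging process:

Compare 3 vs 17: take 3 from left. Merged: [3]
Compare 4 vs 17: take 4 from left. Merged: [3, 4]
Compare 16 vs 17: take 16 from left. Merged: [3, 4, 16]
Compare 22 vs 17: take 17 from right. Merged: [3, 4, 16, 17]
Compare 22 vs 18: take 18 from right. Merged: [3, 4, 16, 17, 18]
Compare 22 vs 21: take 21 from right. Merged: [3, 4, 16, 17, 18, 21]
Compare 22 vs 30: take 22 from left. Merged: [3, 4, 16, 17, 18, 21, 22]
Compare 37 vs 30: take 30 from right. Merged: [3, 4, 16, 17, 18, 21, 22, 30]
Compare 37 vs 37: take 37 from left. Merged: [3, 4, 16, 17, 18, 21, 22, 30, 37]
Append remaining from right: [37, 39]. Merged: [3, 4, 16, 17, 18, 21, 22, 30, 37, 37, 39]

Final merged array: [3, 4, 16, 17, 18, 21, 22, 30, 37, 37, 39]
Total comparisons: 9

The merged array is [3, 4, 16, 17, 18, 21, 22, 30, 37, 37, 39], requiring 9 comparisons. The merge step runs in O(n) time where n is the total number of elements.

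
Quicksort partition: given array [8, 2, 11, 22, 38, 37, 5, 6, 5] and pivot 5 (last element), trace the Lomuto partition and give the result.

Lomuto partition with pivot = 5:

Initial array: [8, 2, 11, 22, 38, 37, 5, 6, 5]

arr[0]=8 > 5: no swap
arr[1]=2 <= 5: swap with position 0, array becomes [2, 8, 11, 22, 38, 37, 5, 6, 5]
arr[2]=11 > 5: no swap
arr[3]=22 > 5: no swap
arr[4]=38 > 5: no swap
arr[5]=37 > 5: no swap
arr[6]=5 <= 5: swap with position 1, array becomes [2, 5, 11, 22, 38, 37, 8, 6, 5]
arr[7]=6 > 5: no swap

Place pivot at position 2: [2, 5, 5, 22, 38, 37, 8, 6, 11]
Pivot position: 2

After partitioning with pivot 5, the array becomes [2, 5, 5, 22, 38, 37, 8, 6, 11]. The pivot is placed at index 2. All elements to the left of the pivot are <= 5, and all elements to the right are > 5.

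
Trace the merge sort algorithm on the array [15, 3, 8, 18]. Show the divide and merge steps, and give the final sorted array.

Merge sort trace:

Split: [15, 3, 8, 18] -> [15, 3] and [8, 18]
  Split: [15, 3] -> [15] and [3]
  Merge: [15] + [3] -> [3, 15]
  Split: [8, 18] -> [8] and [18]
  Merge: [8] + [18] -> [8, 18]
Merge: [3, 15] + [8, 18] -> [3, 8, 15, 18]

Final sorted array: [3, 8, 15, 18]

The merge sort proceeds by recursively splitting the array and merging sorted halves.
After all merges, the sorted array is [3, 8, 15, 18].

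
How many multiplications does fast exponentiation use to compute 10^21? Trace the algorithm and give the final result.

Computing 10^21 by squaring (build up from 10^1; each line after the first costs one multiplication):

10^1 = 10
10^2 = (10^1)^2 = 10^2 = 100
10^4 = (10^2)^2 = 100^2 = 10000
10^5 = 10 * 10^4 = 10 * 10000 = 100000
10^10 = (10^5)^2 = 100000^2 = 10000000000
10^20 = (10^10)^2 = 10000000000^2 = 100000000000000000000
10^21 = 10 * 10^20 = 10 * 100000000000000000000 = 1000000000000000000000

Result: 1000000000000000000000
Multiplications needed: 6 (6 lines after 10^1)

10^21 = 1000000000000000000000. Using exponentiation by squaring, this requires 6 multiplications. The key idea: if the exponent is even, square the half-power; if odd, multiply by the base once.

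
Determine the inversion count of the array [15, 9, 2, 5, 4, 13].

Finding inversions in [15, 9, 2, 5, 4, 13]:

(0, 1): arr[0]=15 > arr[1]=9
(0, 2): arr[0]=15 > arr[2]=2
(0, 3): arr[0]=15 > arr[3]=5
(0, 4): arr[0]=15 > arr[4]=4
(0, 5): arr[0]=15 > arr[5]=13
(1, 2): arr[1]=9 > arr[2]=2
(1, 3): arr[1]=9 > arr[3]=5
(1, 4): arr[1]=9 > arr[4]=4
(3, 4): arr[3]=5 > arr[4]=4

Total inversions: 9

The array has 9 inversion(s): (0,1), (0,2), (0,3), (0,4), (0,5), (1,2), (1,3), (1,4), (3,4). Each pair (i,j) satisfies i < j and arr[i] > arr[j].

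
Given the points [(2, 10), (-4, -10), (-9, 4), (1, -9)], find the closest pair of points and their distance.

Computing all pairwise distances among 4 points:

d((2, 10), (-4, -10)) = 20.8806
d((2, 10), (-9, 4)) = 12.53
d((2, 10), (1, -9)) = 19.0263
d((-4, -10), (-9, 4)) = 14.8661
d((-4, -10), (1, -9)) = 5.099 <-- minimum
d((-9, 4), (1, -9)) = 16.4012

Closest pair: (-4, -10) and (1, -9) with distance 5.099

The closest pair is (-4, -10) and (1, -9) with Euclidean distance 5.099. For 4 points, brute-force pairwise comparison is shown above. For large n, the divide-and-conquer algorithm (sort by x, recurse on halves, check the dividing strip) achieves O(n log n).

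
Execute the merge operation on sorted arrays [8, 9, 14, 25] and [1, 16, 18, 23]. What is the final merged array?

Merging process:

Compare 8 vs 1: take 1 from right. Merged: [1]
Compare 8 vs 16: take 8 from left. Merged: [1, 8]
Compare 9 vs 16: take 9 from left. Merged: [1, 8, 9]
Compare 14 vs 16: take 14 from left. Merged: [1, 8, 9, 14]
Compare 25 vs 16: take 16 from right. Merged: [1, 8, 9, 14, 16]
Compare 25 vs 18: take 18 from right. Merged: [1, 8, 9, 14, 16, 18]
Compare 25 vs 23: take 23 from right. Merged: [1, 8, 9, 14, 16, 18, 23]
Append remaining from left: [25]. Merged: [1, 8, 9, 14, 16, 18, 23, 25]

Final merged array: [1, 8, 9, 14, 16, 18, 23, 25]
Total comparisons: 7

The merged array is [1, 8, 9, 14, 16, 18, 23, 25], requiring 7 comparisons. The merge step runs in O(n) time where n is the total number of elements.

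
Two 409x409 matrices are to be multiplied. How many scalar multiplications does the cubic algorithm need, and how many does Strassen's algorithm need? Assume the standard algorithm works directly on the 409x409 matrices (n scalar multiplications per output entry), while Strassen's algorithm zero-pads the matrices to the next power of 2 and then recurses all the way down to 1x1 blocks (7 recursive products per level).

Matrix multiplication for 409x409 matrices:

Strassen's algorithm requires power-of-2 dimensions. Pad 409x409 to 512x512 (next power of 2).

Standard algorithm: 409^3 = 68417929 multiplications
Strassen's algorithm: 7^(log2(512)) = 7^9 = 40353607 multiplications
Savings: 68417929 - 40353607 = 28064322 multiplications

Standard: 68417929 multiplications (409^3). Strassen: 40353607 multiplications (7^9, after padding to 512x512). Strassen reduces 8 recursive multiplications to 7 at each level.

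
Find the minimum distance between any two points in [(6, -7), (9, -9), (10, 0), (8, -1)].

Computing all pairwise distances among 4 points:

d((6, -7), (9, -9)) = 3.6056
d((6, -7), (10, 0)) = 8.0623
d((6, -7), (8, -1)) = 6.3246
d((9, -9), (10, 0)) = 9.0554
d((9, -9), (8, -1)) = 8.0623
d((10, 0), (8, -1)) = 2.2361 <-- minimum

Closest pair: (10, 0) and (8, -1) with distance 2.2361

The closest pair is (10, 0) and (8, -1) with Euclidean distance 2.2361. For 4 points, brute-force pairwise comparison is shown above. For large n, the divide-and-conquer algorithm (sort by x, recurse on halves, check the dividing strip) achieves O(n log n).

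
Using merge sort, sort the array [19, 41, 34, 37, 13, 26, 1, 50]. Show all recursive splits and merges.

Merge sort trace:

Split: [19, 41, 34, 37, 13, 26, 1, 50] -> [19, 41, 34, 37] and [13, 26, 1, 50]
  Split: [19, 41, 34, 37] -> [19, 41] and [34, 37]
    Split: [19, 41] -> [19] and [41]
    Merge: [19] + [41] -> [19, 41]
    Split: [34, 37] -> [34] and [37]
    Merge: [34] + [37] -> [34, 37]
  Merge: [19, 41] + [34, 37] -> [19, 34, 37, 41]
  Split: [13, 26, 1, 50] -> [13, 26] and [1, 50]
    Split: [13, 26] -> [13] and [26]
    Merge: [13] + [26] -> [13, 26]
    Split: [1, 50] -> [1] and [50]
    Merge: [1] + [50] -> [1, 50]
  Merge: [13, 26] + [1, 50] -> [1, 13, 26, 50]
Merge: [19, 34, 37, 41] + [1, 13, 26, 50] -> [1, 13, 19, 26, 34, 37, 41, 50]

Final sorted array: [1, 13, 19, 26, 34, 37, 41, 50]

The merge sort proceeds by recursively splitting the array and merging sorted halves.
After all merges, the sorted array is [1, 13, 19, 26, 34, 37, 41, 50].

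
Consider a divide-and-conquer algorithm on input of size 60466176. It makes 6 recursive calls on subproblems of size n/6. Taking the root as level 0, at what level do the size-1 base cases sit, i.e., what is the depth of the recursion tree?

For divide and conquer with division factor 6:

Problem sizes at each level:
Level 0: 60466176
Level 1: 10077696
Level 2: 1679616
Level 3: 279936
Level 4: 46656
Level 5: 7776
Level 6: 1296
Level 7: 216
Level 8: 36
Level 9: 6
Level 10: 1

The root is level 0 and the size-1 base case is level 10 (the tree spans levels 0 through 10, i.e. 11 levels counting the root), so the depth is the number of divisions: log_6(60466176) = 10

The recursion tree depth is log_6(60466176) = 10. At each level, the problem size is divided by 6, so it takes 10 divisions to reduce to a base case of size 1. The algorithm makes 6 recursive calls at each level.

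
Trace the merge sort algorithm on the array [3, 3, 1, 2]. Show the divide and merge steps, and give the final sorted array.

Merge sort trace:

Split: [3, 3, 1, 2] -> [3, 3] and [1, 2]
  Split: [3, 3] -> [3] and [3]
  Merge: [3] + [3] -> [3, 3]
  Split: [1, 2] -> [1] and [2]
  Merge: [1] + [2] -> [1, 2]
Merge: [3, 3] + [1, 2] -> [1, 2, 3, 3]

Final sorted array: [1, 2, 3, 3]

The merge sort proceeds by recursively splitting the array and merging sorted halves.
After all merges, the sorted array is [1, 2, 3, 3].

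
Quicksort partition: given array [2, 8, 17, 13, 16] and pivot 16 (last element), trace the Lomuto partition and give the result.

Lomuto partition with pivot = 16:

Initial array: [2, 8, 17, 13, 16]

arr[0]=2 <= 16: swap with position 0, array becomes [2, 8, 17, 13, 16]
arr[1]=8 <= 16: swap with position 1, array becomes [2, 8, 17, 13, 16]
arr[2]=17 > 16: no swap
arr[3]=13 <= 16: swap with position 2, array becomes [2, 8, 13, 17, 16]

Place pivot at position 3: [2, 8, 13, 16, 17]
Pivot position: 3

After partitioning with pivot 16, the array becomes [2, 8, 13, 16, 17]. The pivot is placed at index 3. All elements to the left of the pivot are <= 16, and all elements to the right are > 16.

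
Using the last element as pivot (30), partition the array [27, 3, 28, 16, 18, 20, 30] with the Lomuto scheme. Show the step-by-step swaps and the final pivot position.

Lomuto partition with pivot = 30:

Initial array: [27, 3, 28, 16, 18, 20, 30]

arr[0]=27 <= 30: swap with position 0, array becomes [27, 3, 28, 16, 18, 20, 30]
arr[1]=3 <= 30: swap with position 1, array becomes [27, 3, 28, 16, 18, 20, 30]
arr[2]=28 <= 30: swap with position 2, array becomes [27, 3, 28, 16, 18, 20, 30]
arr[3]=16 <= 30: swap with position 3, array becomes [27, 3, 28, 16, 18, 20, 30]
arr[4]=18 <= 30: swap with position 4, array becomes [27, 3, 28, 16, 18, 20, 30]
arr[5]=20 <= 30: swap with position 5, array becomes [27, 3, 28, 16, 18, 20, 30]

Place pivot at position 6: [27, 3, 28, 16, 18, 20, 30]
Pivot position: 6

After partitioning with pivot 30, the array becomes [27, 3, 28, 16, 18, 20, 30]. The pivot is placed at index 6. All elements to the left of the pivot are <= 30, and all elements to the right are > 30.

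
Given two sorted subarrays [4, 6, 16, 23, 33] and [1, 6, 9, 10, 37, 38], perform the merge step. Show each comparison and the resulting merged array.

Merging process:

Compare 4 vs 1: take 1 from right. Merged: [1]
Compare 4 vs 6: take 4 from left. Merged: [1, 4]
Compare 6 vs 6: take 6 from left. Merged: [1, 4, 6]
Compare 16 vs 6: take 6 from right. Merged: [1, 4, 6, 6]
Compare 16 vs 9: take 9 from right. Merged: [1, 4, 6, 6, 9]
Compare 16 vs 10: take 10 from right. Merged: [1, 4, 6, 6, 9, 10]
Compare 16 vs 37: take 16 from left. Merged: [1, 4, 6, 6, 9, 10, 16]
Compare 23 vs 37: take 23 from left. Merged: [1, 4, 6, 6, 9, 10, 16, 23]
Compare 33 vs 37: take 33 from left. Merged: [1, 4, 6, 6, 9, 10, 16, 23, 33]
Append remaining from right: [37, 38]. Merged: [1, 4, 6, 6, 9, 10, 16, 23, 33, 37, 38]

Final merged array: [1, 4, 6, 6, 9, 10, 16, 23, 33, 37, 38]
Total comparisons: 9

The merged array is [1, 4, 6, 6, 9, 10, 16, 23, 33, 37, 38], requiring 9 comparisons. The merge step runs in O(n) time where n is the total number of elements.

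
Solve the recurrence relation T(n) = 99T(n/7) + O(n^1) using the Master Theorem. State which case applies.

Master Theorem for T(n) = 99T(n/7) + O(n^1):

a = 99, b = 7, c = 1
log_b(a) = log_7(99) = 2.3614

Case 1: c = 1 < log_7(99) = 2.3614
T(n) = O(n^(log_7 99))

For T(n) = 99T(n/7) + O(n^1): log_7(99) = 2.3614. This is Case 1 of the Master Theorem (c < log_b(a), work dominated by leaves), giving O(n^(log_7 99)).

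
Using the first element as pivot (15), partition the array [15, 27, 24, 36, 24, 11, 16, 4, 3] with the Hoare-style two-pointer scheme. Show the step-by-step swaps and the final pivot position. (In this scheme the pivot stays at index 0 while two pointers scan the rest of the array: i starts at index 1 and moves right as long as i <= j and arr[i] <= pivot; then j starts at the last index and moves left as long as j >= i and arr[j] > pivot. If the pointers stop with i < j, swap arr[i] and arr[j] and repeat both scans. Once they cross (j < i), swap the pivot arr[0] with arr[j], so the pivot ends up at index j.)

Hoare-style two-pointer partition with pivot = 15:

Initial array: [15, 27, 24, 36, 24, 11, 16, 4, 3]

Pointers start at i = 1, j = 8.
i stops at index 1 (arr[1]=27 > 15), j stops at index 8 (arr[8]=3 <= 15): swap arr[1] and arr[8], array becomes [15, 3, 24, 36, 24, 11, 16, 4, 27]
i stops at index 2 (arr[2]=24 > 15), j stops at index 7 (arr[7]=4 <= 15): swap arr[2] and arr[7], array becomes [15, 3, 4, 36, 24, 11, 16, 24, 27]
i stops at index 3 (arr[3]=36 > 15), j stops at index 5 (arr[5]=11 <= 15): swap arr[3] and arr[5], array becomes [15, 3, 4, 11, 24, 36, 16, 24, 27]
i ends at 4, j ends at 3: the pointers have crossed (j < i), so scanning stops.

Swap pivot arr[0] with arr[3] to place pivot at position 3: [11, 3, 4, 15, 24, 36, 16, 24, 27]
Pivot position: 3

After partitioning with pivot 15, the array becomes [11, 3, 4, 15, 24, 36, 16, 24, 27]. The pivot is placed at index 3. All elements to the left of the pivot are <= 15, and all elements to the right are > 15.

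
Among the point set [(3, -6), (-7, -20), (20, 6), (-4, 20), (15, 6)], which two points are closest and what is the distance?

Computing all pairwise distances among 5 points:

d((3, -6), (-7, -20)) = 17.2047
d((3, -6), (20, 6)) = 20.8087
d((3, -6), (-4, 20)) = 26.9258
d((3, -6), (15, 6)) = 16.9706
d((-7, -20), (20, 6)) = 37.4833
d((-7, -20), (-4, 20)) = 40.1123
d((-7, -20), (15, 6)) = 34.0588
d((20, 6), (-4, 20)) = 27.7849
d((20, 6), (15, 6)) = 5.0 <-- minimum
d((-4, 20), (15, 6)) = 23.6008

Closest pair: (20, 6) and (15, 6) with distance 5.0

The closest pair is (20, 6) and (15, 6) with Euclidean distance 5.0. For 5 points, brute-force pairwise comparison is shown above. For large n, the divide-and-conquer algorithm (sort by x, recurse on halves, check the dividing strip) achieves O(n log n).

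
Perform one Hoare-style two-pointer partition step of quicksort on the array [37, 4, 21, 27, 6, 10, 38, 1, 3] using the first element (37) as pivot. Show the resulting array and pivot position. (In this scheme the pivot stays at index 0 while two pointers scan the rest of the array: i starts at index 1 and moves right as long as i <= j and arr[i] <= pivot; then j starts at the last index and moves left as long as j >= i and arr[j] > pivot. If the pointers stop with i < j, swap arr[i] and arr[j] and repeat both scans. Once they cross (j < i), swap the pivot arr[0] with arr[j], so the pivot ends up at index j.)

Hoare-style two-pointer partition with pivot = 37:

Initial array: [37, 4, 21, 27, 6, 10, 38, 1, 3]

Pointers start at i = 1, j = 8.
i stops at index 6 (arr[6]=38 > 37), j stops at index 8 (arr[8]=3 <= 37): swap arr[6] and arr[8], array becomes [37, 4, 21, 27, 6, 10, 3, 1, 38]
i ends at 8, j ends at 7: the pointers have crossed (j < i), so scanning stops.

Swap pivot arr[0] with arr[7] to place pivot at position 7: [1, 4, 21, 27, 6, 10, 3, 37, 38]
Pivot position: 7

After partitioning with pivot 37, the array becomes [1, 4, 21, 27, 6, 10, 3, 37, 38]. The pivot is placed at index 7. All elements to the left of the pivot are <= 37, and all elements to the right are > 37.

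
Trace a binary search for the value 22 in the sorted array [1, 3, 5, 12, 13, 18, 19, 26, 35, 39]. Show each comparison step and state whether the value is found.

Binary search for 22 in [1, 3, 5, 12, 13, 18, 19, 26, 35, 39]:

lo=0, hi=9, mid=4, arr[mid]=13 -> 13 < 22, search right half
lo=5, hi=9, mid=7, arr[mid]=26 -> 26 > 22, search left half
lo=5, hi=6, mid=5, arr[mid]=18 -> 18 < 22, search right half
lo=6, hi=6, mid=6, arr[mid]=19 -> 19 < 22, search right half
lo=7 > hi=6, target 22 not found

Binary search determines that 22 is not in the array after 4 comparisons. The search space was exhausted without finding the target.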